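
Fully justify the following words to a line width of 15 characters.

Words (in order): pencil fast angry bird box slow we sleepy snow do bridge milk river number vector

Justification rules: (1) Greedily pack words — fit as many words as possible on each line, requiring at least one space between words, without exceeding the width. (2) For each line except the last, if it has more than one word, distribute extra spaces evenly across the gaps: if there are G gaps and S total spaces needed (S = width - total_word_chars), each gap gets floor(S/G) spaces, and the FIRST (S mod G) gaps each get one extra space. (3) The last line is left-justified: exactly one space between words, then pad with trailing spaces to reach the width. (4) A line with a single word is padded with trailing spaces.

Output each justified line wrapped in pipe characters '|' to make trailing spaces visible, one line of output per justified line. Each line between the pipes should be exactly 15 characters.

Line 1: ['pencil', 'fast'] (min_width=11, slack=4)
Line 2: ['angry', 'bird', 'box'] (min_width=14, slack=1)
Line 3: ['slow', 'we', 'sleepy'] (min_width=14, slack=1)
Line 4: ['snow', 'do', 'bridge'] (min_width=14, slack=1)
Line 5: ['milk', 'river'] (min_width=10, slack=5)
Line 6: ['number', 'vector'] (min_width=13, slack=2)

Answer: |pencil     fast|
|angry  bird box|
|slow  we sleepy|
|snow  do bridge|
|milk      river|
|number vector  |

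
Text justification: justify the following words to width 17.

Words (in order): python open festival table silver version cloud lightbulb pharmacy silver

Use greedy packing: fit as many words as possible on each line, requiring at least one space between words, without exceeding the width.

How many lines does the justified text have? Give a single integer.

Line 1: ['python', 'open'] (min_width=11, slack=6)
Line 2: ['festival', 'table'] (min_width=14, slack=3)
Line 3: ['silver', 'version'] (min_width=14, slack=3)
Line 4: ['cloud', 'lightbulb'] (min_width=15, slack=2)
Line 5: ['pharmacy', 'silver'] (min_width=15, slack=2)
Total lines: 5

Answer: 5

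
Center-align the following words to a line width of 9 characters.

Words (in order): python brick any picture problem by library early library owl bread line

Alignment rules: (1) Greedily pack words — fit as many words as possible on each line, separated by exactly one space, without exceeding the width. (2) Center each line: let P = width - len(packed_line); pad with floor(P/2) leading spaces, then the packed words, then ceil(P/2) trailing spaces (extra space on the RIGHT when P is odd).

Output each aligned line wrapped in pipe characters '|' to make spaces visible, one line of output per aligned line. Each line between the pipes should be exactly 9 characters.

Answer: | python  |
|brick any|
| picture |
| problem |
|   by    |
| library |
|  early  |
| library |
|owl bread|
|  line   |

Derivation:
Line 1: ['python'] (min_width=6, slack=3)
Line 2: ['brick', 'any'] (min_width=9, slack=0)
Line 3: ['picture'] (min_width=7, slack=2)
Line 4: ['problem'] (min_width=7, slack=2)
Line 5: ['by'] (min_width=2, slack=7)
Line 6: ['library'] (min_width=7, slack=2)
Line 7: ['early'] (min_width=5, slack=4)
Line 8: ['library'] (min_width=7, slack=2)
Line 9: ['owl', 'bread'] (min_width=9, slack=0)
Line 10: ['line'] (min_width=4, slack=5)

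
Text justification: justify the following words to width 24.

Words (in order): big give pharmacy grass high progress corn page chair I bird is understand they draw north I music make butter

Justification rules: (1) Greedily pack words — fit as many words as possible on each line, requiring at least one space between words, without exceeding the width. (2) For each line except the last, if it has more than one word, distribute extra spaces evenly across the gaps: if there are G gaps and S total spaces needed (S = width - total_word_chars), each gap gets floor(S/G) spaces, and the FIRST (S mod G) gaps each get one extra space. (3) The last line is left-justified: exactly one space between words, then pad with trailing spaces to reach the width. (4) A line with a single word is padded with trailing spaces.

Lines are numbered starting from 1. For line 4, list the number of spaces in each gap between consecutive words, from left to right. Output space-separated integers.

Answer: 3 3

Derivation:
Line 1: ['big', 'give', 'pharmacy', 'grass'] (min_width=23, slack=1)
Line 2: ['high', 'progress', 'corn', 'page'] (min_width=23, slack=1)
Line 3: ['chair', 'I', 'bird', 'is'] (min_width=15, slack=9)
Line 4: ['understand', 'they', 'draw'] (min_width=20, slack=4)
Line 5: ['north', 'I', 'music', 'make'] (min_width=18, slack=6)
Line 6: ['butter'] (min_width=6, slack=18)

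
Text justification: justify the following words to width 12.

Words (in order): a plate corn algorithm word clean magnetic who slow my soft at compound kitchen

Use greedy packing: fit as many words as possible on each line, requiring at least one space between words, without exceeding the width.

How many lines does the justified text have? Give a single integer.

Line 1: ['a', 'plate', 'corn'] (min_width=12, slack=0)
Line 2: ['algorithm'] (min_width=9, slack=3)
Line 3: ['word', 'clean'] (min_width=10, slack=2)
Line 4: ['magnetic', 'who'] (min_width=12, slack=0)
Line 5: ['slow', 'my', 'soft'] (min_width=12, slack=0)
Line 6: ['at', 'compound'] (min_width=11, slack=1)
Line 7: ['kitchen'] (min_width=7, slack=5)
Total lines: 7

Answer: 7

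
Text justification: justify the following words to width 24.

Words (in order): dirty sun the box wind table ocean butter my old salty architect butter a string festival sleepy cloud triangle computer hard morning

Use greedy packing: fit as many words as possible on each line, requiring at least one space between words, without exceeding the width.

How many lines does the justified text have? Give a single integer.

Line 1: ['dirty', 'sun', 'the', 'box', 'wind'] (min_width=22, slack=2)
Line 2: ['table', 'ocean', 'butter', 'my'] (min_width=21, slack=3)
Line 3: ['old', 'salty', 'architect'] (min_width=19, slack=5)
Line 4: ['butter', 'a', 'string', 'festival'] (min_width=24, slack=0)
Line 5: ['sleepy', 'cloud', 'triangle'] (min_width=21, slack=3)
Line 6: ['computer', 'hard', 'morning'] (min_width=21, slack=3)
Total lines: 6

Answer: 6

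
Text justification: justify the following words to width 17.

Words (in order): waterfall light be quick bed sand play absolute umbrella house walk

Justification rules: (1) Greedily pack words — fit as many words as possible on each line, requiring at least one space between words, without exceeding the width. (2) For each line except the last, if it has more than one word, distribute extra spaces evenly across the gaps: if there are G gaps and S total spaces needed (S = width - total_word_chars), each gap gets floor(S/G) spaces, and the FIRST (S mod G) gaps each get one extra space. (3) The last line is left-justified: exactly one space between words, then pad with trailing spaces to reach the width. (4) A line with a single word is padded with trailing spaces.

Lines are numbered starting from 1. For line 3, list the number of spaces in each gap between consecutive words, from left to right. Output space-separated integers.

Line 1: ['waterfall', 'light'] (min_width=15, slack=2)
Line 2: ['be', 'quick', 'bed', 'sand'] (min_width=17, slack=0)
Line 3: ['play', 'absolute'] (min_width=13, slack=4)
Line 4: ['umbrella', 'house'] (min_width=14, slack=3)
Line 5: ['walk'] (min_width=4, slack=13)

Answer: 5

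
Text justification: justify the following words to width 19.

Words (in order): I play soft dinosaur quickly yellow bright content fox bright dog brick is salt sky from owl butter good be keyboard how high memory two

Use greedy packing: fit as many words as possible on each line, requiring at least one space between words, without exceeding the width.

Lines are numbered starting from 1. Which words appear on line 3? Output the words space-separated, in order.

Answer: yellow bright

Derivation:
Line 1: ['I', 'play', 'soft'] (min_width=11, slack=8)
Line 2: ['dinosaur', 'quickly'] (min_width=16, slack=3)
Line 3: ['yellow', 'bright'] (min_width=13, slack=6)
Line 4: ['content', 'fox', 'bright'] (min_width=18, slack=1)
Line 5: ['dog', 'brick', 'is', 'salt'] (min_width=17, slack=2)
Line 6: ['sky', 'from', 'owl', 'butter'] (min_width=19, slack=0)
Line 7: ['good', 'be', 'keyboard'] (min_width=16, slack=3)
Line 8: ['how', 'high', 'memory', 'two'] (min_width=19, slack=0)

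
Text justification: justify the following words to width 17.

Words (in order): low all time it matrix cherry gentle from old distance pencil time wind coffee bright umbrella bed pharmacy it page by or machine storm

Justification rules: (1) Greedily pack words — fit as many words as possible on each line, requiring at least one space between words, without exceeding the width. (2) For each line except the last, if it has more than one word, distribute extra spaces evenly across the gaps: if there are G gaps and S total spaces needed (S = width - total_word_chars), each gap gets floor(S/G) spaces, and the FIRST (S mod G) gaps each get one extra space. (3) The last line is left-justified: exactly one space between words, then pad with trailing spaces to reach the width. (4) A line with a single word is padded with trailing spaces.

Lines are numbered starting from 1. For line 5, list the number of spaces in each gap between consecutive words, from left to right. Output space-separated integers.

Line 1: ['low', 'all', 'time', 'it'] (min_width=15, slack=2)
Line 2: ['matrix', 'cherry'] (min_width=13, slack=4)
Line 3: ['gentle', 'from', 'old'] (min_width=15, slack=2)
Line 4: ['distance', 'pencil'] (min_width=15, slack=2)
Line 5: ['time', 'wind', 'coffee'] (min_width=16, slack=1)
Line 6: ['bright', 'umbrella'] (min_width=15, slack=2)
Line 7: ['bed', 'pharmacy', 'it'] (min_width=15, slack=2)
Line 8: ['page', 'by', 'or'] (min_width=10, slack=7)
Line 9: ['machine', 'storm'] (min_width=13, slack=4)

Answer: 2 1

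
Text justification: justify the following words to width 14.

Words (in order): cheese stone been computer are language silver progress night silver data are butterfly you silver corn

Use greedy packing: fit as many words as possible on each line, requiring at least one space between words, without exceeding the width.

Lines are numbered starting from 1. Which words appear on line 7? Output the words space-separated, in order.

Answer: are butterfly

Derivation:
Line 1: ['cheese', 'stone'] (min_width=12, slack=2)
Line 2: ['been', 'computer'] (min_width=13, slack=1)
Line 3: ['are', 'language'] (min_width=12, slack=2)
Line 4: ['silver'] (min_width=6, slack=8)
Line 5: ['progress', 'night'] (min_width=14, slack=0)
Line 6: ['silver', 'data'] (min_width=11, slack=3)
Line 7: ['are', 'butterfly'] (min_width=13, slack=1)
Line 8: ['you', 'silver'] (min_width=10, slack=4)
Line 9: ['corn'] (min_width=4, slack=10)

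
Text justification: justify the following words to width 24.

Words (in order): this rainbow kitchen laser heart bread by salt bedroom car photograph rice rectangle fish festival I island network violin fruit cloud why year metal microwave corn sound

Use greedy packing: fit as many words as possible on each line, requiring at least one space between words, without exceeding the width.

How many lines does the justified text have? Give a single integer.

Answer: 9

Derivation:
Line 1: ['this', 'rainbow', 'kitchen'] (min_width=20, slack=4)
Line 2: ['laser', 'heart', 'bread', 'by'] (min_width=20, slack=4)
Line 3: ['salt', 'bedroom', 'car'] (min_width=16, slack=8)
Line 4: ['photograph', 'rice'] (min_width=15, slack=9)
Line 5: ['rectangle', 'fish', 'festival'] (min_width=23, slack=1)
Line 6: ['I', 'island', 'network', 'violin'] (min_width=23, slack=1)
Line 7: ['fruit', 'cloud', 'why', 'year'] (min_width=20, slack=4)
Line 8: ['metal', 'microwave', 'corn'] (min_width=20, slack=4)
Line 9: ['sound'] (min_width=5, slack=19)
Total lines: 9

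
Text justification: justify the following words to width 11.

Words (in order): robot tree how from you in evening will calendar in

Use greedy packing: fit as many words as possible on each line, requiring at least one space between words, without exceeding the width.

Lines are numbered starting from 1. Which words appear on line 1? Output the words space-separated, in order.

Answer: robot tree

Derivation:
Line 1: ['robot', 'tree'] (min_width=10, slack=1)
Line 2: ['how', 'from'] (min_width=8, slack=3)
Line 3: ['you', 'in'] (min_width=6, slack=5)
Line 4: ['evening'] (min_width=7, slack=4)
Line 5: ['will'] (min_width=4, slack=7)
Line 6: ['calendar', 'in'] (min_width=11, slack=0)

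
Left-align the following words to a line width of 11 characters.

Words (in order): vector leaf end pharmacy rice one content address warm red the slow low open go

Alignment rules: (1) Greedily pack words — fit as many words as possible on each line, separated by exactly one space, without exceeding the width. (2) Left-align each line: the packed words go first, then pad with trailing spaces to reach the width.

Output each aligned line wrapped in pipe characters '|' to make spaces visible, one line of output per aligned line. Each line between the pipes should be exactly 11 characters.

Answer: |vector leaf|
|end        |
|pharmacy   |
|rice one   |
|content    |
|address    |
|warm red   |
|the slow   |
|low open go|

Derivation:
Line 1: ['vector', 'leaf'] (min_width=11, slack=0)
Line 2: ['end'] (min_width=3, slack=8)
Line 3: ['pharmacy'] (min_width=8, slack=3)
Line 4: ['rice', 'one'] (min_width=8, slack=3)
Line 5: ['content'] (min_width=7, slack=4)
Line 6: ['address'] (min_width=7, slack=4)
Line 7: ['warm', 'red'] (min_width=8, slack=3)
Line 8: ['the', 'slow'] (min_width=8, slack=3)
Line 9: ['low', 'open', 'go'] (min_width=11, slack=0)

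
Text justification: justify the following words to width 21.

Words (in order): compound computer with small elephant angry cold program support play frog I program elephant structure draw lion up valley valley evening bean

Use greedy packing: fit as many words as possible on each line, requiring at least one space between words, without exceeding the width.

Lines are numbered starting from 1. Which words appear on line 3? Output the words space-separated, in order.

Line 1: ['compound', 'computer'] (min_width=17, slack=4)
Line 2: ['with', 'small', 'elephant'] (min_width=19, slack=2)
Line 3: ['angry', 'cold', 'program'] (min_width=18, slack=3)
Line 4: ['support', 'play', 'frog', 'I'] (min_width=19, slack=2)
Line 5: ['program', 'elephant'] (min_width=16, slack=5)
Line 6: ['structure', 'draw', 'lion'] (min_width=19, slack=2)
Line 7: ['up', 'valley', 'valley'] (min_width=16, slack=5)
Line 8: ['evening', 'bean'] (min_width=12, slack=9)

Answer: angry cold program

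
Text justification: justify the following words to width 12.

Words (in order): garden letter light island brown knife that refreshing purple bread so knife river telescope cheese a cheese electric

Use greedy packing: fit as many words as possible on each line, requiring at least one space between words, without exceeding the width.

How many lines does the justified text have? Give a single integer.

Line 1: ['garden'] (min_width=6, slack=6)
Line 2: ['letter', 'light'] (min_width=12, slack=0)
Line 3: ['island', 'brown'] (min_width=12, slack=0)
Line 4: ['knife', 'that'] (min_width=10, slack=2)
Line 5: ['refreshing'] (min_width=10, slack=2)
Line 6: ['purple', 'bread'] (min_width=12, slack=0)
Line 7: ['so', 'knife'] (min_width=8, slack=4)
Line 8: ['river'] (min_width=5, slack=7)
Line 9: ['telescope'] (min_width=9, slack=3)
Line 10: ['cheese', 'a'] (min_width=8, slack=4)
Line 11: ['cheese'] (min_width=6, slack=6)
Line 12: ['electric'] (min_width=8, slack=4)
Total lines: 12

Answer: 12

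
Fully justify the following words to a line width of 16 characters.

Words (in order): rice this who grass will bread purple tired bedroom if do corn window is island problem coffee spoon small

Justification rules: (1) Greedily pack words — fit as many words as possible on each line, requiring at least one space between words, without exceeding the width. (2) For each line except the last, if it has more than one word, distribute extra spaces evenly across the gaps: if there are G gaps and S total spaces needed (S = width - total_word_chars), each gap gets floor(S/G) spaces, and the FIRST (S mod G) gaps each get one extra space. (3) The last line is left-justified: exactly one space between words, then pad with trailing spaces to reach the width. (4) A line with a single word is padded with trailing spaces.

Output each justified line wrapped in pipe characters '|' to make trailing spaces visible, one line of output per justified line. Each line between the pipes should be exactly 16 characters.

Answer: |rice   this  who|
|grass will bread|
|purple     tired|
|bedroom   if  do|
|corn  window  is|
|island   problem|
|coffee     spoon|
|small           |

Derivation:
Line 1: ['rice', 'this', 'who'] (min_width=13, slack=3)
Line 2: ['grass', 'will', 'bread'] (min_width=16, slack=0)
Line 3: ['purple', 'tired'] (min_width=12, slack=4)
Line 4: ['bedroom', 'if', 'do'] (min_width=13, slack=3)
Line 5: ['corn', 'window', 'is'] (min_width=14, slack=2)
Line 6: ['island', 'problem'] (min_width=14, slack=2)
Line 7: ['coffee', 'spoon'] (min_width=12, slack=4)
Line 8: ['small'] (min_width=5, slack=11)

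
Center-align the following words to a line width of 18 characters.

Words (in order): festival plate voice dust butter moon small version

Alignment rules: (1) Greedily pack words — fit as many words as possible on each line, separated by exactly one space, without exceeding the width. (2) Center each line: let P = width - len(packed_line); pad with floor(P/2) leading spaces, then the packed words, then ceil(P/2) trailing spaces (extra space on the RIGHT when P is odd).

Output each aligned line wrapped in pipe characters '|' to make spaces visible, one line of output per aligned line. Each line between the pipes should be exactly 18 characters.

Line 1: ['festival', 'plate'] (min_width=14, slack=4)
Line 2: ['voice', 'dust', 'butter'] (min_width=17, slack=1)
Line 3: ['moon', 'small', 'version'] (min_width=18, slack=0)

Answer: |  festival plate  |
|voice dust butter |
|moon small version|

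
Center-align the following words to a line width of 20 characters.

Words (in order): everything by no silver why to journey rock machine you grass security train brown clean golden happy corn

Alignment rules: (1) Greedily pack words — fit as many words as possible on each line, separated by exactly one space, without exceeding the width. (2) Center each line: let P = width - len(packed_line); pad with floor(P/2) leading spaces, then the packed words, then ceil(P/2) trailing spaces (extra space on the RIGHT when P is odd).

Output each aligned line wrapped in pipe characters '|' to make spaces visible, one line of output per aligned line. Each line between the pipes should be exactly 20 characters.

Answer: |  everything by no  |
|   silver why to    |
|journey rock machine|
| you grass security |
| train brown clean  |
| golden happy corn  |

Derivation:
Line 1: ['everything', 'by', 'no'] (min_width=16, slack=4)
Line 2: ['silver', 'why', 'to'] (min_width=13, slack=7)
Line 3: ['journey', 'rock', 'machine'] (min_width=20, slack=0)
Line 4: ['you', 'grass', 'security'] (min_width=18, slack=2)
Line 5: ['train', 'brown', 'clean'] (min_width=17, slack=3)
Line 6: ['golden', 'happy', 'corn'] (min_width=17, slack=3)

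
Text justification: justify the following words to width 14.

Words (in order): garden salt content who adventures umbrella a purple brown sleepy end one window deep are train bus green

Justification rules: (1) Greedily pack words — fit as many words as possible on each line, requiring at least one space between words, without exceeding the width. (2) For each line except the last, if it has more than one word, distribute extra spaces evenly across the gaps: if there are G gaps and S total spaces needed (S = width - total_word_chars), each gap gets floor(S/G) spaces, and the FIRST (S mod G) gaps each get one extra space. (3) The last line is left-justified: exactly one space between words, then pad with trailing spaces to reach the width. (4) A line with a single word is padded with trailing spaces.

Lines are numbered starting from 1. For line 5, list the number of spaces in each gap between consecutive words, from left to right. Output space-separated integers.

Answer: 3

Derivation:
Line 1: ['garden', 'salt'] (min_width=11, slack=3)
Line 2: ['content', 'who'] (min_width=11, slack=3)
Line 3: ['adventures'] (min_width=10, slack=4)
Line 4: ['umbrella', 'a'] (min_width=10, slack=4)
Line 5: ['purple', 'brown'] (min_width=12, slack=2)
Line 6: ['sleepy', 'end', 'one'] (min_width=14, slack=0)
Line 7: ['window', 'deep'] (min_width=11, slack=3)
Line 8: ['are', 'train', 'bus'] (min_width=13, slack=1)
Line 9: ['green'] (min_width=5, slack=9)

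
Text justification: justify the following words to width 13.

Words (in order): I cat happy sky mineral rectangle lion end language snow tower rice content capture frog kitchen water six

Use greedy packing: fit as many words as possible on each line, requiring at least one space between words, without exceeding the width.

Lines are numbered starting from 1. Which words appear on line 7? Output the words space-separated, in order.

Line 1: ['I', 'cat', 'happy'] (min_width=11, slack=2)
Line 2: ['sky', 'mineral'] (min_width=11, slack=2)
Line 3: ['rectangle'] (min_width=9, slack=4)
Line 4: ['lion', 'end'] (min_width=8, slack=5)
Line 5: ['language', 'snow'] (min_width=13, slack=0)
Line 6: ['tower', 'rice'] (min_width=10, slack=3)
Line 7: ['content'] (min_width=7, slack=6)
Line 8: ['capture', 'frog'] (min_width=12, slack=1)
Line 9: ['kitchen', 'water'] (min_width=13, slack=0)
Line 10: ['six'] (min_width=3, slack=10)

Answer: content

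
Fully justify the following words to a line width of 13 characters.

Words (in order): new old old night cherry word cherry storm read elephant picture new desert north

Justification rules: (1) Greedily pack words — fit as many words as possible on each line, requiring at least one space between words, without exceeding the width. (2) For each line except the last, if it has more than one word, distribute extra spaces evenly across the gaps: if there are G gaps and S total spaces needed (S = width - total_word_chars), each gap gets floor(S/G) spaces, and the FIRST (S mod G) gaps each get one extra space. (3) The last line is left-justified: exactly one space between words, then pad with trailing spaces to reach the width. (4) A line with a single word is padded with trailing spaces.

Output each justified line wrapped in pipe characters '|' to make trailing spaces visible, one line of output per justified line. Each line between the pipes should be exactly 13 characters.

Answer: |new  old  old|
|night  cherry|
|word   cherry|
|storm    read|
|elephant     |
|picture   new|
|desert north |

Derivation:
Line 1: ['new', 'old', 'old'] (min_width=11, slack=2)
Line 2: ['night', 'cherry'] (min_width=12, slack=1)
Line 3: ['word', 'cherry'] (min_width=11, slack=2)
Line 4: ['storm', 'read'] (min_width=10, slack=3)
Line 5: ['elephant'] (min_width=8, slack=5)
Line 6: ['picture', 'new'] (min_width=11, slack=2)
Line 7: ['desert', 'north'] (min_width=12, slack=1)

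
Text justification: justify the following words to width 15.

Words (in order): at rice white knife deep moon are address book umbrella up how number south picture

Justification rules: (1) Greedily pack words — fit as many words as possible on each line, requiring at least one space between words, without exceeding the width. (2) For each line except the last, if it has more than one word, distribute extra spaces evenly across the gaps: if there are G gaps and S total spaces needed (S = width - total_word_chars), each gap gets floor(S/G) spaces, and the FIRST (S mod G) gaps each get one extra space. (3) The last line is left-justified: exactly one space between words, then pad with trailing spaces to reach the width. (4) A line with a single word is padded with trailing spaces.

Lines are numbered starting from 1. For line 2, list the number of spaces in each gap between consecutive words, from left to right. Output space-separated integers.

Line 1: ['at', 'rice', 'white'] (min_width=13, slack=2)
Line 2: ['knife', 'deep', 'moon'] (min_width=15, slack=0)
Line 3: ['are', 'address'] (min_width=11, slack=4)
Line 4: ['book', 'umbrella'] (min_width=13, slack=2)
Line 5: ['up', 'how', 'number'] (min_width=13, slack=2)
Line 6: ['south', 'picture'] (min_width=13, slack=2)

Answer: 1 1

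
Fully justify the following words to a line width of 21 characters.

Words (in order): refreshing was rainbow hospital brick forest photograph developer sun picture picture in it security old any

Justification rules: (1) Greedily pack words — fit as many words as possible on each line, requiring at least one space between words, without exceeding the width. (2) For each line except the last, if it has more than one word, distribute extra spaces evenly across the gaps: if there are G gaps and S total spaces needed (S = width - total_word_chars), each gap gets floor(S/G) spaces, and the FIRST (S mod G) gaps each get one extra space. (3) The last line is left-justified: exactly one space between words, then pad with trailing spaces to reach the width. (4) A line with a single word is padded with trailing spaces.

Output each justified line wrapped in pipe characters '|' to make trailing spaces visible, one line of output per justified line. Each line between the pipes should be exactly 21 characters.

Answer: |refreshing        was|
|rainbow      hospital|
|brick          forest|
|photograph  developer|
|sun  picture  picture|
|in  it  security  old|
|any                  |

Derivation:
Line 1: ['refreshing', 'was'] (min_width=14, slack=7)
Line 2: ['rainbow', 'hospital'] (min_width=16, slack=5)
Line 3: ['brick', 'forest'] (min_width=12, slack=9)
Line 4: ['photograph', 'developer'] (min_width=20, slack=1)
Line 5: ['sun', 'picture', 'picture'] (min_width=19, slack=2)
Line 6: ['in', 'it', 'security', 'old'] (min_width=18, slack=3)
Line 7: ['any'] (min_width=3, slack=18)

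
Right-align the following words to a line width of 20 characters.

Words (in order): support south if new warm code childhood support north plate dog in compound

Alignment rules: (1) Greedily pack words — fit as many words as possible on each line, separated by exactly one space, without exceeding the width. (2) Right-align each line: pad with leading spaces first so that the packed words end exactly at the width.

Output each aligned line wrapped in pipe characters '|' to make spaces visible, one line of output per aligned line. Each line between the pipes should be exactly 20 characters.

Line 1: ['support', 'south', 'if', 'new'] (min_width=20, slack=0)
Line 2: ['warm', 'code', 'childhood'] (min_width=19, slack=1)
Line 3: ['support', 'north', 'plate'] (min_width=19, slack=1)
Line 4: ['dog', 'in', 'compound'] (min_width=15, slack=5)

Answer: |support south if new|
| warm code childhood|
| support north plate|
|     dog in compound|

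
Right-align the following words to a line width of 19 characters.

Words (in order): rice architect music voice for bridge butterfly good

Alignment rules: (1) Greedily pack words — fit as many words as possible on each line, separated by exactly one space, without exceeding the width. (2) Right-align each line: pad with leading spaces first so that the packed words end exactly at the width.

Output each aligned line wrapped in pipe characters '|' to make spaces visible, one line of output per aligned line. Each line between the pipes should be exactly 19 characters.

Answer: |     rice architect|
|    music voice for|
|   bridge butterfly|
|               good|

Derivation:
Line 1: ['rice', 'architect'] (min_width=14, slack=5)
Line 2: ['music', 'voice', 'for'] (min_width=15, slack=4)
Line 3: ['bridge', 'butterfly'] (min_width=16, slack=3)
Line 4: ['good'] (min_width=4, slack=15)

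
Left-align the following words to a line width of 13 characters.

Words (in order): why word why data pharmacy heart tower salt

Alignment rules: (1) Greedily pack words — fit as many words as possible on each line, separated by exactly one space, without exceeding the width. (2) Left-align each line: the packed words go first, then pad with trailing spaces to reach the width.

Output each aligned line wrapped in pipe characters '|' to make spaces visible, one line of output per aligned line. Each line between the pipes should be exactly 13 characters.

Line 1: ['why', 'word', 'why'] (min_width=12, slack=1)
Line 2: ['data', 'pharmacy'] (min_width=13, slack=0)
Line 3: ['heart', 'tower'] (min_width=11, slack=2)
Line 4: ['salt'] (min_width=4, slack=9)

Answer: |why word why |
|data pharmacy|
|heart tower  |
|salt         |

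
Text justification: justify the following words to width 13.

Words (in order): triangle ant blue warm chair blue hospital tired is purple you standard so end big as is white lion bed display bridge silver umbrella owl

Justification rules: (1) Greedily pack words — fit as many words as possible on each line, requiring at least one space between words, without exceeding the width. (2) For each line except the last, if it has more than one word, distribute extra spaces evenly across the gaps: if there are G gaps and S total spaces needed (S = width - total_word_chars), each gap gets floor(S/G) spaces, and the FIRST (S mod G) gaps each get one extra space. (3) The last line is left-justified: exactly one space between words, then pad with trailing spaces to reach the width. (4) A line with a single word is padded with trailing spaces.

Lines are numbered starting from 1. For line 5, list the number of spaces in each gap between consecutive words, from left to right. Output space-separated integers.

Line 1: ['triangle', 'ant'] (min_width=12, slack=1)
Line 2: ['blue', 'warm'] (min_width=9, slack=4)
Line 3: ['chair', 'blue'] (min_width=10, slack=3)
Line 4: ['hospital'] (min_width=8, slack=5)
Line 5: ['tired', 'is'] (min_width=8, slack=5)
Line 6: ['purple', 'you'] (min_width=10, slack=3)
Line 7: ['standard', 'so'] (min_width=11, slack=2)
Line 8: ['end', 'big', 'as', 'is'] (min_width=13, slack=0)
Line 9: ['white', 'lion'] (min_width=10, slack=3)
Line 10: ['bed', 'display'] (min_width=11, slack=2)
Line 11: ['bridge', 'silver'] (min_width=13, slack=0)
Line 12: ['umbrella', 'owl'] (min_width=12, slack=1)

Answer: 6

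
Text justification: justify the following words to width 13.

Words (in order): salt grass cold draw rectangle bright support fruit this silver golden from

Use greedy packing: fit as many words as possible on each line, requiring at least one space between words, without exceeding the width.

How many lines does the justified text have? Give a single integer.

Line 1: ['salt', 'grass'] (min_width=10, slack=3)
Line 2: ['cold', 'draw'] (min_width=9, slack=4)
Line 3: ['rectangle'] (min_width=9, slack=4)
Line 4: ['bright'] (min_width=6, slack=7)
Line 5: ['support', 'fruit'] (min_width=13, slack=0)
Line 6: ['this', 'silver'] (min_width=11, slack=2)
Line 7: ['golden', 'from'] (min_width=11, slack=2)
Total lines: 7

Answer: 7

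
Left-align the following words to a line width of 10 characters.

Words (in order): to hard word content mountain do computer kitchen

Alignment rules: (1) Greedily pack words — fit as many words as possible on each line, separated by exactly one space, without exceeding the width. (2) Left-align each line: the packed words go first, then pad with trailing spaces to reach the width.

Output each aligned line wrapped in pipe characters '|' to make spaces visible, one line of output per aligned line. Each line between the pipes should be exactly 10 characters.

Line 1: ['to', 'hard'] (min_width=7, slack=3)
Line 2: ['word'] (min_width=4, slack=6)
Line 3: ['content'] (min_width=7, slack=3)
Line 4: ['mountain'] (min_width=8, slack=2)
Line 5: ['do'] (min_width=2, slack=8)
Line 6: ['computer'] (min_width=8, slack=2)
Line 7: ['kitchen'] (min_width=7, slack=3)

Answer: |to hard   |
|word      |
|content   |
|mountain  |
|do        |
|computer  |
|kitchen   |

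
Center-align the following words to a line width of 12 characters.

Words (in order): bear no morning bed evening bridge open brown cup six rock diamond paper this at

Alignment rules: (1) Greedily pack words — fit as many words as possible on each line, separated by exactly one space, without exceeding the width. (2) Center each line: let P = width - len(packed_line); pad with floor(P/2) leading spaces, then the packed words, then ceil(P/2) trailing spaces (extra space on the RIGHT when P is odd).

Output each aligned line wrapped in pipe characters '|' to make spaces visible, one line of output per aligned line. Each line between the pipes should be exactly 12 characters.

Line 1: ['bear', 'no'] (min_width=7, slack=5)
Line 2: ['morning', 'bed'] (min_width=11, slack=1)
Line 3: ['evening'] (min_width=7, slack=5)
Line 4: ['bridge', 'open'] (min_width=11, slack=1)
Line 5: ['brown', 'cup'] (min_width=9, slack=3)
Line 6: ['six', 'rock'] (min_width=8, slack=4)
Line 7: ['diamond'] (min_width=7, slack=5)
Line 8: ['paper', 'this'] (min_width=10, slack=2)
Line 9: ['at'] (min_width=2, slack=10)

Answer: |  bear no   |
|morning bed |
|  evening   |
|bridge open |
| brown cup  |
|  six rock  |
|  diamond   |
| paper this |
|     at     |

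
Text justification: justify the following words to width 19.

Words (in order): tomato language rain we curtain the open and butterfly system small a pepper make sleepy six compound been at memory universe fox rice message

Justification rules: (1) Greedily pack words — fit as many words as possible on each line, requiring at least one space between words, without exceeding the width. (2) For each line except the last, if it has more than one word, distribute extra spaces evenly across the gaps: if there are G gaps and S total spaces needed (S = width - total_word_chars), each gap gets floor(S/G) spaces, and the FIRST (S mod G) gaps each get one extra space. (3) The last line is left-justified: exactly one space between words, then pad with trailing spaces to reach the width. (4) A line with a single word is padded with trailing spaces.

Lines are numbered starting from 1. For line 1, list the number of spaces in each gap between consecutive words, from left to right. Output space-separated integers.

Line 1: ['tomato', 'language'] (min_width=15, slack=4)
Line 2: ['rain', 'we', 'curtain', 'the'] (min_width=19, slack=0)
Line 3: ['open', 'and', 'butterfly'] (min_width=18, slack=1)
Line 4: ['system', 'small', 'a'] (min_width=14, slack=5)
Line 5: ['pepper', 'make', 'sleepy'] (min_width=18, slack=1)
Line 6: ['six', 'compound', 'been'] (min_width=17, slack=2)
Line 7: ['at', 'memory', 'universe'] (min_width=18, slack=1)
Line 8: ['fox', 'rice', 'message'] (min_width=16, slack=3)

Answer: 5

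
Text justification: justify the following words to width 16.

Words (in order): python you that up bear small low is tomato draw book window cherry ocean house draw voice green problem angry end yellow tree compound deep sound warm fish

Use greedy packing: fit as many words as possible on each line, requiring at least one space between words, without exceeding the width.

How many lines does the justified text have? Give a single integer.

Answer: 11

Derivation:
Line 1: ['python', 'you', 'that'] (min_width=15, slack=1)
Line 2: ['up', 'bear', 'small'] (min_width=13, slack=3)
Line 3: ['low', 'is', 'tomato'] (min_width=13, slack=3)
Line 4: ['draw', 'book', 'window'] (min_width=16, slack=0)
Line 5: ['cherry', 'ocean'] (min_width=12, slack=4)
Line 6: ['house', 'draw', 'voice'] (min_width=16, slack=0)
Line 7: ['green', 'problem'] (min_width=13, slack=3)
Line 8: ['angry', 'end', 'yellow'] (min_width=16, slack=0)
Line 9: ['tree', 'compound'] (min_width=13, slack=3)
Line 10: ['deep', 'sound', 'warm'] (min_width=15, slack=1)
Line 11: ['fish'] (min_width=4, slack=12)
Total lines: 11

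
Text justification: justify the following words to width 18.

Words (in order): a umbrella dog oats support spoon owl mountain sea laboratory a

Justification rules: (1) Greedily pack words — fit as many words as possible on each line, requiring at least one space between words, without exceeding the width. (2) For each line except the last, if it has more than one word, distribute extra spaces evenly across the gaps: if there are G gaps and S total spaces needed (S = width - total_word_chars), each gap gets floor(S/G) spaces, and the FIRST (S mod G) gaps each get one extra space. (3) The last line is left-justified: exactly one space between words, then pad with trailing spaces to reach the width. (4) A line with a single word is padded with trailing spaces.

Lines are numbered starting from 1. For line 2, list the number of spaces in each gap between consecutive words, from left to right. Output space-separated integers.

Line 1: ['a', 'umbrella', 'dog'] (min_width=14, slack=4)
Line 2: ['oats', 'support', 'spoon'] (min_width=18, slack=0)
Line 3: ['owl', 'mountain', 'sea'] (min_width=16, slack=2)
Line 4: ['laboratory', 'a'] (min_width=12, slack=6)

Answer: 1 1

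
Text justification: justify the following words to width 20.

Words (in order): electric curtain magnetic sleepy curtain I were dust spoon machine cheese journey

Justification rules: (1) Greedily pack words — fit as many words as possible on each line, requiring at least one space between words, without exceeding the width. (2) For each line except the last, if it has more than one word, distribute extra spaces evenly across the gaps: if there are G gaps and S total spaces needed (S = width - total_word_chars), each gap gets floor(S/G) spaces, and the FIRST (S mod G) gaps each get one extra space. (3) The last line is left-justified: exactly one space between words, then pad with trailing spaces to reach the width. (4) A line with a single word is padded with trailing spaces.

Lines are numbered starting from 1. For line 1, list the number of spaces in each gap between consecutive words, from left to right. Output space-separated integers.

Answer: 5

Derivation:
Line 1: ['electric', 'curtain'] (min_width=16, slack=4)
Line 2: ['magnetic', 'sleepy'] (min_width=15, slack=5)
Line 3: ['curtain', 'I', 'were', 'dust'] (min_width=19, slack=1)
Line 4: ['spoon', 'machine', 'cheese'] (min_width=20, slack=0)
Line 5: ['journey'] (min_width=7, slack=13)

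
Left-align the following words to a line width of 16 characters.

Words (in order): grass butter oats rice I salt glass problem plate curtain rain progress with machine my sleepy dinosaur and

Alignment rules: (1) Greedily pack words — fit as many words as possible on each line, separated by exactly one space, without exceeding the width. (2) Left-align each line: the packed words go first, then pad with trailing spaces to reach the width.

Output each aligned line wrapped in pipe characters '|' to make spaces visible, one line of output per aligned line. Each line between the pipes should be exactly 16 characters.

Line 1: ['grass', 'butter'] (min_width=12, slack=4)
Line 2: ['oats', 'rice', 'I', 'salt'] (min_width=16, slack=0)
Line 3: ['glass', 'problem'] (min_width=13, slack=3)
Line 4: ['plate', 'curtain'] (min_width=13, slack=3)
Line 5: ['rain', 'progress'] (min_width=13, slack=3)
Line 6: ['with', 'machine', 'my'] (min_width=15, slack=1)
Line 7: ['sleepy', 'dinosaur'] (min_width=15, slack=1)
Line 8: ['and'] (min_width=3, slack=13)

Answer: |grass butter    |
|oats rice I salt|
|glass problem   |
|plate curtain   |
|rain progress   |
|with machine my |
|sleepy dinosaur |
|and             |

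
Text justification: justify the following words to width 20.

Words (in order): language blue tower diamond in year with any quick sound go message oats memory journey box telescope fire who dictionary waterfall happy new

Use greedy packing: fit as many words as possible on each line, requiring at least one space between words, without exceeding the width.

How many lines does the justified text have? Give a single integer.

Answer: 8

Derivation:
Line 1: ['language', 'blue', 'tower'] (min_width=19, slack=1)
Line 2: ['diamond', 'in', 'year', 'with'] (min_width=20, slack=0)
Line 3: ['any', 'quick', 'sound', 'go'] (min_width=18, slack=2)
Line 4: ['message', 'oats', 'memory'] (min_width=19, slack=1)
Line 5: ['journey', 'box'] (min_width=11, slack=9)
Line 6: ['telescope', 'fire', 'who'] (min_width=18, slack=2)
Line 7: ['dictionary', 'waterfall'] (min_width=20, slack=0)
Line 8: ['happy', 'new'] (min_width=9, slack=11)
Total lines: 8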